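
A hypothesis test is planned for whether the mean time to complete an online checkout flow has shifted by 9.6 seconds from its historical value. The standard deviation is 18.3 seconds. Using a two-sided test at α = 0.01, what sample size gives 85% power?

For a one-sample z-test, n = ((z_{α/2} + z_β)·σ/δ)².
z_{α/2} = 2.576 (two-sided α = 0.01); z_β = 1.036 (power 85% → β = 0.15).
n = (3.612 × 18.3 / 9.6)² = 47.41
Round up: n = 48.

n = 48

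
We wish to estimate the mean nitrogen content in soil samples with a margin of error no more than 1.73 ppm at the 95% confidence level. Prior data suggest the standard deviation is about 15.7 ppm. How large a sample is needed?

317

For a mean, the margin of error is E = z·σ/√n, so n = (zσ/E)².
At 95% confidence, z = 1.960.
n = (1.960 × 15.7 / 1.73)² = 316.39
Round up: n = 317.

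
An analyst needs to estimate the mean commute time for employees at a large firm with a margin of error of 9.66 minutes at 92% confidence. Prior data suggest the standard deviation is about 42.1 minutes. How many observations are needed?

For a mean, the margin of error is E = z·σ/√n, so n = (zσ/E)².
At 92% confidence, z = 1.751.
n = (1.751 × 42.1 / 9.66)² = 58.23
Round up: n = 59.

n = 59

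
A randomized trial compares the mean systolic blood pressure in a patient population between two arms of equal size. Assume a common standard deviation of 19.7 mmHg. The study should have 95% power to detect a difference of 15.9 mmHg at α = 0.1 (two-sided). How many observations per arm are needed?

34 per group

For two equal groups, n per group = 2·((z_{α/2} + z_β)·σ/δ)².
z_{α/2} = 1.645; z_β = 1.645 (power 95%).
n = 2 × (3.290 × 19.7 / 15.9)² = 2 × 16.62 = 33.24
Round up: n = 34 per group.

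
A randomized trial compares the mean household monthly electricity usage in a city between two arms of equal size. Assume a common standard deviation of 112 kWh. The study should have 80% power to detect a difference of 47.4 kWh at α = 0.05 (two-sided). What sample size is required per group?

88 per group

For two equal groups, n per group = 2·((z_{α/2} + z_β)·σ/δ)².
z_{α/2} = 1.960; z_β = 0.842 (power 80%).
n = 2 × (2.802 × 112 / 47.4)² = 2 × 43.83 = 87.66
Round up: n = 88 per group.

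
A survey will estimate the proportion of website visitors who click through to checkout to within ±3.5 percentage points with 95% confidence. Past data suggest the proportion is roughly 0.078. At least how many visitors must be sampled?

For a proportion with margin E = 0.035 at 95% confidence, z = 1.960.
n = p̂(1−p̂)(z/E)² = 0.078 × 0.922 × (1.960/0.035)² = 225.53
Round up: n = 226.

n = 226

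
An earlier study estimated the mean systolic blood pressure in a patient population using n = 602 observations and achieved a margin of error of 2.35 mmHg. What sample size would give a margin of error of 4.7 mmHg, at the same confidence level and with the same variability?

151

Margin of error scales as 1/√n, so n₂ = n₁·(E₁/E₂)².
n₂ = 602 × (2.35/4.7)² = 602 × 0.25 = 150.50
Round up: n₂ = 151.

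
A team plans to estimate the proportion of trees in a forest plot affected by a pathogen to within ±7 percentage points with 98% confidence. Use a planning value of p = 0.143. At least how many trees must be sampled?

For a proportion with margin E = 0.07 at 98% confidence, z = 2.326.
n = p̂(1−p̂)(z/E)² = 0.143 × 0.857 × (2.326/0.07)² = 135.31
Round up: n = 136.

136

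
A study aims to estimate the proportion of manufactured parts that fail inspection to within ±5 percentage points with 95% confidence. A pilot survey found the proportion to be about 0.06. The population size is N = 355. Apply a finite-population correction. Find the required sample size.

n = 70

For a proportion with margin E = 0.05 at 95% confidence, z = 1.960.
n = p̂(1−p̂)(z/E)² = 0.06 × 0.94 × (1.960/0.05)² = 86.67 — call this n₀.
Finite-population correction with N = 355: n = n₀ / (1 + (n₀−1)/N) = 86.67 / 1.241 = 69.84
Round up: n = 70.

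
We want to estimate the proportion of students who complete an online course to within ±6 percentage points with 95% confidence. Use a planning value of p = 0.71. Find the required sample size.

For a proportion with margin E = 0.06 at 95% confidence, z = 1.960.
n = p̂(1−p̂)(z/E)² = 0.71 × 0.29 × (1.960/0.06)² = 219.72
Round up: n = 220.

220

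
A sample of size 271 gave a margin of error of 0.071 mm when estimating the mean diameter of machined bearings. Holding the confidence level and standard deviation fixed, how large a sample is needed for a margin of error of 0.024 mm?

2372

Margin of error scales as 1/√n, so n₂ = n₁·(E₁/E₂)².
n₂ = 271 × (0.071/0.024)² = 271 × 8.752 = 2371.79
Round up: n₂ = 2372.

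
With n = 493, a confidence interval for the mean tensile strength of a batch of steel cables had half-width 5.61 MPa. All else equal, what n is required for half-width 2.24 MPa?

Margin of error scales as 1/√n, so n₂ = n₁·(E₁/E₂)².
n₂ = 493 × (5.61/2.24)² = 493 × 6.272 = 3092.10
Round up: n₂ = 3093.

3093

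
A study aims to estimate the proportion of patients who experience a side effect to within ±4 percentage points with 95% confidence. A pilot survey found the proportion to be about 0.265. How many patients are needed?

468

For a proportion with margin E = 0.04 at 95% confidence, z = 1.960.
n = p̂(1−p̂)(z/E)² = 0.265 × 0.735 × (1.960/0.04)² = 467.65
Round up: n = 468.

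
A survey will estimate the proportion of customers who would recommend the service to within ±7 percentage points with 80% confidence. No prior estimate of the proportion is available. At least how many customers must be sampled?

n = 84

For a proportion with margin E = 0.07 at 80% confidence, z = 1.282.
With no prior estimate, use p = 0.5, which maximizes p(1−p) at 0.25.
n = 0.25 × (z/E)² = 0.25 × (1.282/0.07)² = 83.85
Round up: n = 84.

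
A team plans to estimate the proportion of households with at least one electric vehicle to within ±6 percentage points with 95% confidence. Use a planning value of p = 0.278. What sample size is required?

215

For a proportion with margin E = 0.06 at 95% confidence, z = 1.960.
n = p̂(1−p̂)(z/E)² = 0.278 × 0.722 × (1.960/0.06)² = 214.19
Round up: n = 215.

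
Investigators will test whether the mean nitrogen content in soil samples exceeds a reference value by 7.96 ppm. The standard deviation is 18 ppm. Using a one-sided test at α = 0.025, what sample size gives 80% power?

41

For a one-sample z-test, n = ((z_α + z_β)·σ/δ)².
z_α = 1.960 (one-sided α = 0.025); z_β = 0.842 (power 80% → β = 0.2).
n = (2.802 × 18 / 7.96)² = 40.15
Round up: n = 41.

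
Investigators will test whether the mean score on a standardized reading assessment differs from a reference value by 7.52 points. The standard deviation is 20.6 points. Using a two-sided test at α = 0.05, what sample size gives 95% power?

98

For a one-sample z-test, n = ((z_{α/2} + z_β)·σ/δ)².
z_{α/2} = 1.960 (two-sided α = 0.05); z_β = 1.645 (power 95% → β = 0.05).
n = (3.605 × 20.6 / 7.52)² = 97.52
Round up: n = 98.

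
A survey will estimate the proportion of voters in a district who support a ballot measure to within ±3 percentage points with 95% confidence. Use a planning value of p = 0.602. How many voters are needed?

1023

For a proportion with margin E = 0.03 at 95% confidence, z = 1.960.
n = p̂(1−p̂)(z/E)² = 0.602 × 0.398 × (1.960/0.03)² = 1022.70
Round up: n = 1023.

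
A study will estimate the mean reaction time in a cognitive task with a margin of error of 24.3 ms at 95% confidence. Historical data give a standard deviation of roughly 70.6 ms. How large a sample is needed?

For a mean, the margin of error is E = z·σ/√n, so n = (zσ/E)².
At 95% confidence, z = 1.960.
n = (1.960 × 70.6 / 24.3)² = 32.43
Round up: n = 33.

33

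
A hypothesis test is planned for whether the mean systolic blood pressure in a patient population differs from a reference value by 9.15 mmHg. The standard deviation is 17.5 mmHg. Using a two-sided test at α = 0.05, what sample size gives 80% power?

29

For a one-sample z-test, n = ((z_{α/2} + z_β)·σ/δ)².
z_{α/2} = 1.960 (two-sided α = 0.05); z_β = 0.842 (power 80% → β = 0.2).
n = (2.802 × 17.5 / 9.15)² = 28.72
Round up: n = 29.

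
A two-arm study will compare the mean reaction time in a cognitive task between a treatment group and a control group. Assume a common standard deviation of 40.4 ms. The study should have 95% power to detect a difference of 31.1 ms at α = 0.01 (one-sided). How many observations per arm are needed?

54 per group

For two equal groups, n per group = 2·((z_α + z_β)·σ/δ)².
z_α = 2.326; z_β = 1.645 (power 95%).
n = 2 × (3.971 × 40.4 / 31.1)² = 2 × 26.61 = 53.22
Round up: n = 54 per group.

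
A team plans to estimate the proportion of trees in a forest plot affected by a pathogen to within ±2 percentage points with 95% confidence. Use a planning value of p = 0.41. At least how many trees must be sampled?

For a proportion with margin E = 0.02 at 95% confidence, z = 1.960.
n = p̂(1−p̂)(z/E)² = 0.41 × 0.59 × (1.960/0.02)² = 2323.21
Round up: n = 2324.

2324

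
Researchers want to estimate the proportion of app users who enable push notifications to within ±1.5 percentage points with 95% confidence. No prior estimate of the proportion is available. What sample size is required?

4269

For a proportion with margin E = 0.015 at 95% confidence, z = 1.960.
With no prior estimate, use p = 0.5, which maximizes p(1−p) at 0.25.
n = 0.25 × (z/E)² = 0.25 × (1.960/0.015)² = 4268.44
Round up: n = 4269.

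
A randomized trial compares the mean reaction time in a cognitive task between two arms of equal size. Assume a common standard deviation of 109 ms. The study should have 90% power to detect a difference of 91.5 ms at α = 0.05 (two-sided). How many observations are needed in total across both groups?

60 total

For two equal groups, n per group = 2·((z_{α/2} + z_β)·σ/δ)².
z_{α/2} = 1.960; z_β = 1.282 (power 90%).
n = 2 × (3.242 × 109 / 91.5)² = 2 × 14.92 = 29.84
Round up: n = 30 per group.
Total across both groups: 2 × 30 = 60.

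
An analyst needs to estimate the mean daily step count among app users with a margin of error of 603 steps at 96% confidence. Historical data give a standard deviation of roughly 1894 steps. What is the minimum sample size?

For a mean, the margin of error is E = z·σ/√n, so n = (zσ/E)².
At 96% confidence, z = 2.054.
n = (2.054 × 1894 / 603)² = 41.62
Round up: n = 42.

n = 42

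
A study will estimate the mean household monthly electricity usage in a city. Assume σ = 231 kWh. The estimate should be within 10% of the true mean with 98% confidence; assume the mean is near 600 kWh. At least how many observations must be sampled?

n = 81

For a mean, the margin of error is E = z·σ/√n, so n = (zσ/E)².
At 98% confidence, z = 2.326.
E = 10% of 600 = 60 kWh.
n = (2.326 × 231 / 60)² = 80.19
Round up: n = 81.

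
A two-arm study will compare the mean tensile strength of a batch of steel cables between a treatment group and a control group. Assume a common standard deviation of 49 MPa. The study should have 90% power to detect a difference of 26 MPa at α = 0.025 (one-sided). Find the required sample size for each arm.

For two equal groups, n per group = 2·((z_α + z_β)·σ/δ)².
z_α = 1.960; z_β = 1.282 (power 90%).
n = 2 × (3.242 × 49 / 26)² = 2 × 37.33 = 74.66
Round up: n = 75 per group.

75 per group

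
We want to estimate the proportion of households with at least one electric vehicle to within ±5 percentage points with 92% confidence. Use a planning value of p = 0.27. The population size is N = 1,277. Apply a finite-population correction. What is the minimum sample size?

n = 204

For a proportion with margin E = 0.05 at 92% confidence, z = 1.751.
n = p̂(1−p̂)(z/E)² = 0.27 × 0.73 × (1.751/0.05)² = 241.72 — call this n₀.
Finite-population correction with N = 1,277: n = n₀ / (1 + (n₀−1)/N) = 241.72 / 1.189 = 203.30
Round up: n = 204.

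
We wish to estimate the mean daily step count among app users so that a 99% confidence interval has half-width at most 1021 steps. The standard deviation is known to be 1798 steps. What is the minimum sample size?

For a mean, the margin of error is E = z·σ/√n, so n = (zσ/E)².
At 99% confidence, z = 2.576.
n = (2.576 × 1798 / 1021)² = 20.58
Round up: n = 21.

21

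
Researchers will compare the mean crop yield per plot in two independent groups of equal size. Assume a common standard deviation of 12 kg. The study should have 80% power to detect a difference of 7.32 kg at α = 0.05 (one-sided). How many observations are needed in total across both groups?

For two equal groups, n per group = 2·((z_α + z_β)·σ/δ)².
z_α = 1.645; z_β = 0.842 (power 80%).
n = 2 × (2.487 × 12 / 7.32)² = 2 × 16.62 = 33.24
Round up: n = 34 per group.
Total across both groups: 2 × 34 = 68.

68 total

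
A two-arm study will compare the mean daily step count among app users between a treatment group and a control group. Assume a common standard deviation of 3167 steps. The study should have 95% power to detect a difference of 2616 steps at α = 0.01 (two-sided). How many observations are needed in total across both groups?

106 total

For two equal groups, n per group = 2·((z_{α/2} + z_β)·σ/δ)².
z_{α/2} = 2.576; z_β = 1.645 (power 95%).
n = 2 × (4.221 × 3167 / 2616)² = 2 × 26.11 = 52.22
Round up: n = 53 per group.
Total across both groups: 2 × 53 = 106.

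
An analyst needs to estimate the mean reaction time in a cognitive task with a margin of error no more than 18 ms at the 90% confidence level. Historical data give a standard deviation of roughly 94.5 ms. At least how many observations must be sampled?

For a mean, the margin of error is E = z·σ/√n, so n = (zσ/E)².
At 90% confidence, z = 1.645.
n = (1.645 × 94.5 / 18)² = 74.58
Round up: n = 75.

n = 75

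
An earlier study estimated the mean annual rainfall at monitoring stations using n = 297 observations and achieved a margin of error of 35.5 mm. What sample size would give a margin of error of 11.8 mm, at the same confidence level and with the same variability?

Margin of error scales as 1/√n, so n₂ = n₁·(E₁/E₂)².
n₂ = 297 × (35.5/11.8)² = 297 × 9.051 = 2688.15
Round up: n₂ = 2689.

2689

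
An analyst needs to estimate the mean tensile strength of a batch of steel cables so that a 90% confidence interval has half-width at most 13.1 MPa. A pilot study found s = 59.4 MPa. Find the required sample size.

56

For a mean, the margin of error is E = z·σ/√n, so n = (zσ/E)².
At 90% confidence, z = 1.645.
n = (1.645 × 59.4 / 13.1)² = 55.64
Round up: n = 56.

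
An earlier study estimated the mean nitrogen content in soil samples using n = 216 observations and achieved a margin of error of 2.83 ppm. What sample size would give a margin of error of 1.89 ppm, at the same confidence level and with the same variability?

Margin of error scales as 1/√n, so n₂ = n₁·(E₁/E₂)².
n₂ = 216 × (2.83/1.89)² = 216 × 2.242 = 484.27
Round up: n₂ = 485.

n = 485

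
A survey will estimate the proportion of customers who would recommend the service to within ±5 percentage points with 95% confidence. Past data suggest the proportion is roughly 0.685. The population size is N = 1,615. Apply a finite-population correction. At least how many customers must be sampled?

276

For a proportion with margin E = 0.05 at 95% confidence, z = 1.960.
n = p̂(1−p̂)(z/E)² = 0.685 × 0.315 × (1.960/0.05)² = 331.57 — call this n₀.
Finite-population correction with N = 1,615: n = n₀ / (1 + (n₀−1)/N) = 331.57 / 1.205 = 275.16
Round up: n = 276.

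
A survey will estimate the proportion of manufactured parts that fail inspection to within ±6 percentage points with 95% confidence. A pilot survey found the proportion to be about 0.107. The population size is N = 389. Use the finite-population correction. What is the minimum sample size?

81

For a proportion with margin E = 0.06 at 95% confidence, z = 1.960.
n = p̂(1−p̂)(z/E)² = 0.107 × 0.893 × (1.960/0.06)² = 101.96 — call this n₀.
Finite-population correction with N = 389: n = n₀ / (1 + (n₀−1)/N) = 101.96 / 1.26 = 80.92
Round up: n = 81.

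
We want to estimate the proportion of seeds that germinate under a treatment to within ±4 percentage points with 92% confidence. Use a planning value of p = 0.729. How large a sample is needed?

n = 379

For a proportion with margin E = 0.04 at 92% confidence, z = 1.751.
n = p̂(1−p̂)(z/E)² = 0.729 × 0.271 × (1.751/0.04)² = 378.57
Round up: n = 379.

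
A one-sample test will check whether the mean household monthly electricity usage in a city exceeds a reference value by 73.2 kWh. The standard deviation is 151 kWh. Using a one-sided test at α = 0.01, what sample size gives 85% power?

For a one-sample z-test, n = ((z_α + z_β)·σ/δ)².
z_α = 2.326 (one-sided α = 0.01); z_β = 1.036 (power 85% → β = 0.15).
n = (3.362 × 151 / 73.2)² = 48.10
Round up: n = 49.

49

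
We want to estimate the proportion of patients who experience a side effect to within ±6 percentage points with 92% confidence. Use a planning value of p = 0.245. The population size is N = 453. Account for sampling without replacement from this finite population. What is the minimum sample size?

n = 118

For a proportion with margin E = 0.06 at 92% confidence, z = 1.751.
n = p̂(1−p̂)(z/E)² = 0.245 × 0.755 × (1.751/0.06)² = 157.54 — call this n₀.
Finite-population correction with N = 453: n = n₀ / (1 + (n₀−1)/N) = 157.54 / 1.346 = 117.04
Round up: n = 118.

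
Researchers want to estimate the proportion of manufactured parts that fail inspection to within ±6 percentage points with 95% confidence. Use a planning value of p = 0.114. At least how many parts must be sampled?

n = 108

For a proportion with margin E = 0.06 at 95% confidence, z = 1.960.
n = p̂(1−p̂)(z/E)² = 0.114 × 0.886 × (1.960/0.06)² = 107.78
Round up: n = 108.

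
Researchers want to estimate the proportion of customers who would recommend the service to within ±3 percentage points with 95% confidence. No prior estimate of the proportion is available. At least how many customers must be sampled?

For a proportion with margin E = 0.03 at 95% confidence, z = 1.960.
With no prior estimate, use p = 0.5, which maximizes p(1−p) at 0.25.
n = 0.25 × (z/E)² = 0.25 × (1.960/0.03)² = 1067.11
Round up: n = 1068.

1068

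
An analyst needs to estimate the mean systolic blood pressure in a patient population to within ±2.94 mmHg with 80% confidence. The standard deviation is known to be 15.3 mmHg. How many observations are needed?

n = 45

For a mean, the margin of error is E = z·σ/√n, so n = (zσ/E)².
At 80% confidence, z = 1.282.
n = (1.282 × 15.3 / 2.94)² = 44.51
Round up: n = 45.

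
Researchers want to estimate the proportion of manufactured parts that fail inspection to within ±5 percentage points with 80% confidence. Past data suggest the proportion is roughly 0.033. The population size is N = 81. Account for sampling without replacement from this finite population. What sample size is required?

n = 17

For a proportion with margin E = 0.05 at 80% confidence, z = 1.282.
n = p̂(1−p̂)(z/E)² = 0.033 × 0.967 × (1.282/0.05)² = 20.98 — call this n₀.
Finite-population correction with N = 81: n = n₀ / (1 + (n₀−1)/N) = 20.98 / 1.247 = 16.82
Round up: n = 17.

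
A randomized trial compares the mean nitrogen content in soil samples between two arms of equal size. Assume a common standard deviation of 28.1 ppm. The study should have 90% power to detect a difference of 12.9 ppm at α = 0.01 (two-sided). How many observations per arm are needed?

142 per group

For two equal groups, n per group = 2·((z_{α/2} + z_β)·σ/δ)².
z_{α/2} = 2.576; z_β = 1.282 (power 90%).
n = 2 × (3.858 × 28.1 / 12.9)² = 2 × 70.62 = 141.24
Round up: n = 142 per group.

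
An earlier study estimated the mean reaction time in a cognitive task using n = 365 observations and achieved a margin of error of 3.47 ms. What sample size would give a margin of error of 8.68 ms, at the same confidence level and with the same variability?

n = 59

Margin of error scales as 1/√n, so n₂ = n₁·(E₁/E₂)².
n₂ = 365 × (3.47/8.68)² = 365 × 0.1598 = 58.33
Round up: n₂ = 59.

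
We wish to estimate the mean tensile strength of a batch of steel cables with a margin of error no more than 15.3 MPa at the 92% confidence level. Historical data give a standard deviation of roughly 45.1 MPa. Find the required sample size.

n = 27

For a mean, the margin of error is E = z·σ/√n, so n = (zσ/E)².
At 92% confidence, z = 1.751.
n = (1.751 × 45.1 / 15.3)² = 26.64
Round up: n = 27.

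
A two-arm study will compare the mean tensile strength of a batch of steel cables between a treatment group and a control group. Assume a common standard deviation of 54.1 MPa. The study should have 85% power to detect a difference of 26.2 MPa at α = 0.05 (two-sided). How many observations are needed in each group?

77 per group

For two equal groups, n per group = 2·((z_{α/2} + z_β)·σ/δ)².
z_{α/2} = 1.960; z_β = 1.036 (power 85%).
n = 2 × (2.996 × 54.1 / 26.2)² = 2 × 38.27 = 76.54
Round up: n = 77 per group.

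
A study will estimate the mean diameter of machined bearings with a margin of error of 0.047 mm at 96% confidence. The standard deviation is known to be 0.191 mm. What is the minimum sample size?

For a mean, the margin of error is E = z·σ/√n, so n = (zσ/E)².
At 96% confidence, z = 2.054.
n = (2.054 × 0.191 / 0.047)² = 69.67
Round up: n = 70.

70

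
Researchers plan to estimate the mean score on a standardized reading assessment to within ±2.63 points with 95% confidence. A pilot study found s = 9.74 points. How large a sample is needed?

53

For a mean, the margin of error is E = z·σ/√n, so n = (zσ/E)².
At 95% confidence, z = 1.960.
n = (1.960 × 9.74 / 2.63)² = 52.69
Round up: n = 53.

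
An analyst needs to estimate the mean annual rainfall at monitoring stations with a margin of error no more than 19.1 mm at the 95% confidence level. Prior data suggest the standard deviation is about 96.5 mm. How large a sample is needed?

For a mean, the margin of error is E = z·σ/√n, so n = (zσ/E)².
At 95% confidence, z = 1.960.
n = (1.960 × 96.5 / 19.1)² = 98.06
Round up: n = 99.

99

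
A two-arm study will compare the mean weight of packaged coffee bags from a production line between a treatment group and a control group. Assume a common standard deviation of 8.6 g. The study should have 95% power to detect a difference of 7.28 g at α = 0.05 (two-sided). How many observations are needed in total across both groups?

74 total

For two equal groups, n per group = 2·((z_{α/2} + z_β)·σ/δ)².
z_{α/2} = 1.960; z_β = 1.645 (power 95%).
n = 2 × (3.605 × 8.6 / 7.28)² = 2 × 18.14 = 36.28
Round up: n = 37 per group.
Total across both groups: 2 × 37 = 74.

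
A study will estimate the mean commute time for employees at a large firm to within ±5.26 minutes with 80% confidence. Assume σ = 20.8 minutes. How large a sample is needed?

For a mean, the margin of error is E = z·σ/√n, so n = (zσ/E)².
At 80% confidence, z = 1.282.
n = (1.282 × 20.8 / 5.26)² = 25.70
Round up: n = 26.

26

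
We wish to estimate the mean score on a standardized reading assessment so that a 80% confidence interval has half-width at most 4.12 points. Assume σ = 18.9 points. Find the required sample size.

35

For a mean, the margin of error is E = z·σ/√n, so n = (zσ/E)².
At 80% confidence, z = 1.282.
n = (1.282 × 18.9 / 4.12)² = 34.59
Round up: n = 35.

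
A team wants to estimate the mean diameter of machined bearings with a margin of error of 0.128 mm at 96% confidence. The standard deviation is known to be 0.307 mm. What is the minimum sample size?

For a mean, the margin of error is E = z·σ/√n, so n = (zσ/E)².
At 96% confidence, z = 2.054.
n = (2.054 × 0.307 / 0.128)² = 24.27
Round up: n = 25.

25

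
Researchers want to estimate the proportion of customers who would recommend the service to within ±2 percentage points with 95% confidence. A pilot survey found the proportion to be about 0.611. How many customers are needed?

2283

For a proportion with margin E = 0.02 at 95% confidence, z = 1.960.
n = p̂(1−p̂)(z/E)² = 0.611 × 0.389 × (1.960/0.02)² = 2282.67
Round up: n = 2283.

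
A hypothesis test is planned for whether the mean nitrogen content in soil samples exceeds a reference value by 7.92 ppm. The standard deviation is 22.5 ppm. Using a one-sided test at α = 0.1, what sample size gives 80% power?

For a one-sample z-test, n = ((z_α + z_β)·σ/δ)².
z_α = 1.282 (one-sided α = 0.1); z_β = 0.842 (power 80% → β = 0.2).
n = (2.124 × 22.5 / 7.92)² = 36.41
Round up: n = 37.

37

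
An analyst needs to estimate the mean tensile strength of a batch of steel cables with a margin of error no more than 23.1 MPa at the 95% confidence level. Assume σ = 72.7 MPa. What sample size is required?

39

For a mean, the margin of error is E = z·σ/√n, so n = (zσ/E)².
At 95% confidence, z = 1.960.
n = (1.960 × 72.7 / 23.1)² = 38.05
Round up: n = 39.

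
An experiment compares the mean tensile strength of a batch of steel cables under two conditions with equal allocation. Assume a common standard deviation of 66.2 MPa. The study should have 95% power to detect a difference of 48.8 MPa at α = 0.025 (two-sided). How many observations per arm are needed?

For two equal groups, n per group = 2·((z_{α/2} + z_β)·σ/δ)².
z_{α/2} = 2.241; z_β = 1.645 (power 95%).
n = 2 × (3.886 × 66.2 / 48.8)² = 2 × 27.79 = 55.58
Round up: n = 56 per group.

56 per group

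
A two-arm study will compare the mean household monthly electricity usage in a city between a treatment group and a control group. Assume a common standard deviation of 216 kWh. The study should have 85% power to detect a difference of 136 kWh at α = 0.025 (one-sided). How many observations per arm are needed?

For two equal groups, n per group = 2·((z_α + z_β)·σ/δ)².
z_α = 1.960; z_β = 1.036 (power 85%).
n = 2 × (2.996 × 216 / 136)² = 2 × 22.64 = 45.28
Round up: n = 46 per group.

46 per group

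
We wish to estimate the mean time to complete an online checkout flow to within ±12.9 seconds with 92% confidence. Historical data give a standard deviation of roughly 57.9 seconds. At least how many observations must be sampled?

n = 62

For a mean, the margin of error is E = z·σ/√n, so n = (zσ/E)².
At 92% confidence, z = 1.751.
n = (1.751 × 57.9 / 12.9)² = 61.77
Round up: n = 62.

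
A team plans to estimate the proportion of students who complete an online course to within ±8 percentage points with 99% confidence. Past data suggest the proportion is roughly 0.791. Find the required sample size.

For a proportion with margin E = 0.08 at 99% confidence, z = 2.576.
n = p̂(1−p̂)(z/E)² = 0.791 × 0.209 × (2.576/0.08)² = 171.41
Round up: n = 172.

n = 172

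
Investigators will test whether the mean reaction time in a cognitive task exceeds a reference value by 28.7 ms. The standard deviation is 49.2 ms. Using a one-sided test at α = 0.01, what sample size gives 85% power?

For a one-sample z-test, n = ((z_α + z_β)·σ/δ)².
z_α = 2.326 (one-sided α = 0.01); z_β = 1.036 (power 85% → β = 0.15).
n = (3.362 × 49.2 / 28.7)² = 33.22
Round up: n = 34.

34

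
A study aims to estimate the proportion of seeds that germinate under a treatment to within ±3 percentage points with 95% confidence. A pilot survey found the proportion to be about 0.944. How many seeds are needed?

For a proportion with margin E = 0.03 at 95% confidence, z = 1.960.
n = p̂(1−p̂)(z/E)² = 0.944 × 0.056 × (1.960/0.03)² = 225.65
Round up: n = 226.

n = 226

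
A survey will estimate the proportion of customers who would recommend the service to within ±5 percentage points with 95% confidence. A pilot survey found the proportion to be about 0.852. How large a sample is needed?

For a proportion with margin E = 0.05 at 95% confidence, z = 1.960.
n = p̂(1−p̂)(z/E)² = 0.852 × 0.148 × (1.960/0.05)² = 193.76
Round up: n = 194.

194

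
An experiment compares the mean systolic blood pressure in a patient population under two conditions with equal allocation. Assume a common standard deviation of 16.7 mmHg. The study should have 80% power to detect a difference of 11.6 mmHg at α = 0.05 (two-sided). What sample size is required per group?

33 per group

For two equal groups, n per group = 2·((z_{α/2} + z_β)·σ/δ)².
z_{α/2} = 1.960; z_β = 0.842 (power 80%).
n = 2 × (2.802 × 16.7 / 11.6)² = 2 × 16.27 = 32.54
Round up: n = 33 per group.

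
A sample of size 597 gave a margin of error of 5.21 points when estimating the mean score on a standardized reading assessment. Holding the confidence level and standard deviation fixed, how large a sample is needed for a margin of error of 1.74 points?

5353

Margin of error scales as 1/√n, so n₂ = n₁·(E₁/E₂)².
n₂ = 597 × (5.21/1.74)² = 597 × 8.966 = 5352.70
Round up: n₂ = 5353.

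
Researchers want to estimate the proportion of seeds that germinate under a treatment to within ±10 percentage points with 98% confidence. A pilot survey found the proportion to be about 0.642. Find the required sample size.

For a proportion with margin E = 0.1 at 98% confidence, z = 2.326.
n = p̂(1−p̂)(z/E)² = 0.642 × 0.358 × (2.326/0.1)² = 124.35
Round up: n = 125.

125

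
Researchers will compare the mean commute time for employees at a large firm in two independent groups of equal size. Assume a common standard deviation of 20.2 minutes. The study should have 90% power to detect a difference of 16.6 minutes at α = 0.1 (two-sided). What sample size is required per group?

26 per group

For two equal groups, n per group = 2·((z_{α/2} + z_β)·σ/δ)².
z_{α/2} = 1.645; z_β = 1.282 (power 90%).
n = 2 × (2.927 × 20.2 / 16.6)² = 2 × 12.69 = 25.38
Round up: n = 26 per group.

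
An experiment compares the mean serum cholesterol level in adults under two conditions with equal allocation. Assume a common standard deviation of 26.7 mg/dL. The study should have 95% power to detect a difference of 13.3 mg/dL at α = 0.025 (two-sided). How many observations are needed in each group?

For two equal groups, n per group = 2·((z_{α/2} + z_β)·σ/δ)².
z_{α/2} = 2.241; z_β = 1.645 (power 95%).
n = 2 × (3.886 × 26.7 / 13.3)² = 2 × 60.86 = 121.72
Round up: n = 122 per group.

122 per group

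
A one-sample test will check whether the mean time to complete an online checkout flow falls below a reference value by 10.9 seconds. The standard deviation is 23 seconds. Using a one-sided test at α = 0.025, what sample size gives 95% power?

For a one-sample z-test, n = ((z_α + z_β)·σ/δ)².
z_α = 1.960 (one-sided α = 0.025); z_β = 1.645 (power 95% → β = 0.05).
n = (3.605 × 23 / 10.9)² = 57.86
Round up: n = 58.

58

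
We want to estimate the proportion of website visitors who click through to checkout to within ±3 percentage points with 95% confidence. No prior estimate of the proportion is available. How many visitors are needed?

For a proportion with margin E = 0.03 at 95% confidence, z = 1.960.
With no prior estimate, use p = 0.5, which maximizes p(1−p) at 0.25.
n = 0.25 × (z/E)² = 0.25 × (1.960/0.03)² = 1067.11
Round up: n = 1068.

1068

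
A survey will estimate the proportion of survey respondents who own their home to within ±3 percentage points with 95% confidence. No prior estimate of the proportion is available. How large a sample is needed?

n = 1068

For a proportion with margin E = 0.03 at 95% confidence, z = 1.960.
With no prior estimate, use p = 0.5, which maximizes p(1−p) at 0.25.
n = 0.25 × (z/E)² = 0.25 × (1.960/0.03)² = 1067.11
Round up: n = 1068.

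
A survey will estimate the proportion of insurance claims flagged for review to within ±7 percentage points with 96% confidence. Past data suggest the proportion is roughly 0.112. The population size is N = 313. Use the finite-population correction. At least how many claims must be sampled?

For a proportion with margin E = 0.07 at 96% confidence, z = 2.054.
n = p̂(1−p̂)(z/E)² = 0.112 × 0.888 × (2.054/0.07)² = 85.63 — call this n₀.
Finite-population correction with N = 313: n = n₀ / (1 + (n₀−1)/N) = 85.63 / 1.27 = 67.43
Round up: n = 68.

68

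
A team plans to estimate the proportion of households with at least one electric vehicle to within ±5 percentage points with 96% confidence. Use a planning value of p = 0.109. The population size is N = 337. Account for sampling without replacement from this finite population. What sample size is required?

For a proportion with margin E = 0.05 at 96% confidence, z = 2.054.
n = p̂(1−p̂)(z/E)² = 0.109 × 0.891 × (2.054/0.05)² = 163.89 — call this n₀.
Finite-population correction with N = 337: n = n₀ / (1 + (n₀−1)/N) = 163.89 / 1.483 = 110.51
Round up: n = 111.

111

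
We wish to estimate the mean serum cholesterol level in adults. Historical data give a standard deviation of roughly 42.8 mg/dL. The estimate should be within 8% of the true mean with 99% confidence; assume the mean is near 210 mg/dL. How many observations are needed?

For a mean, the margin of error is E = z·σ/√n, so n = (zσ/E)².
At 99% confidence, z = 2.576.
E = 8% of 210 = 16.8 mg/dL.
n = (2.576 × 42.8 / 16.8)² = 43.07
Round up: n = 44.

44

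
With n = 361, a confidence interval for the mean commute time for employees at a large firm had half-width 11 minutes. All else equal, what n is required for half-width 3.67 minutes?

n = 3244

Margin of error scales as 1/√n, so n₂ = n₁·(E₁/E₂)².
n₂ = 361 × (11/3.67)² = 361 × 8.984 = 3243.22
Round up: n₂ = 3244.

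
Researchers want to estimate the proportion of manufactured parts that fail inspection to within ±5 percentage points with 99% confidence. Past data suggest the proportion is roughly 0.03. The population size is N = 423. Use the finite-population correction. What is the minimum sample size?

For a proportion with margin E = 0.05 at 99% confidence, z = 2.576.
n = p̂(1−p̂)(z/E)² = 0.03 × 0.97 × (2.576/0.05)² = 77.24 — call this n₀.
Finite-population correction with N = 423: n = n₀ / (1 + (n₀−1)/N) = 77.24 / 1.18 = 65.46
Round up: n = 66.

66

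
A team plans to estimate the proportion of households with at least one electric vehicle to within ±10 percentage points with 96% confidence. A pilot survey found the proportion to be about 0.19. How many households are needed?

For a proportion with margin E = 0.1 at 96% confidence, z = 2.054.
n = p̂(1−p̂)(z/E)² = 0.19 × 0.81 × (2.054/0.1)² = 64.93
Round up: n = 65.

n = 65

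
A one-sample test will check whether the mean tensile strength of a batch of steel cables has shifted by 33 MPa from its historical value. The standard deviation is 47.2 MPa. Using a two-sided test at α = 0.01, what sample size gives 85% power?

27

For a one-sample z-test, n = ((z_{α/2} + z_β)·σ/δ)².
z_{α/2} = 2.576 (two-sided α = 0.01); z_β = 1.036 (power 85% → β = 0.15).
n = (3.612 × 47.2 / 33)² = 26.69
Round up: n = 27.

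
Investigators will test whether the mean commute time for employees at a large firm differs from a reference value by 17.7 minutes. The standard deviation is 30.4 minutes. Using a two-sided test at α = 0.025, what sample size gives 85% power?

32

For a one-sample z-test, n = ((z_{α/2} + z_β)·σ/δ)².
z_{α/2} = 2.241 (two-sided α = 0.025); z_β = 1.036 (power 85% → β = 0.15).
n = (3.277 × 30.4 / 17.7)² = 31.68
Round up: n = 32.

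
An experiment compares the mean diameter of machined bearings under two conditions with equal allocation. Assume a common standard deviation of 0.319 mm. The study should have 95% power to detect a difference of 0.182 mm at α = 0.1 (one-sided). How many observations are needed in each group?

53 per group

For two equal groups, n per group = 2·((z_α + z_β)·σ/δ)².
z_α = 1.282; z_β = 1.645 (power 95%).
n = 2 × (2.927 × 0.319 / 0.182)² = 2 × 26.32 = 52.64
Round up: n = 53 per group.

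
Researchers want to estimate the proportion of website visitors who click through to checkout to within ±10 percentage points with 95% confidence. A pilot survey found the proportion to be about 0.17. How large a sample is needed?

55

For a proportion with margin E = 0.1 at 95% confidence, z = 1.960.
n = p̂(1−p̂)(z/E)² = 0.17 × 0.83 × (1.960/0.1)² = 54.20
Round up: n = 55.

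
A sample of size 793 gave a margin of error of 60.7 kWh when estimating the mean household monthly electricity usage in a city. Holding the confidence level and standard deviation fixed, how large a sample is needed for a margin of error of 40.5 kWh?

Margin of error scales as 1/√n, so n₂ = n₁·(E₁/E₂)².
n₂ = 793 × (60.7/40.5)² = 793 × 2.246 = 1781.08
Round up: n₂ = 1782.

n = 1782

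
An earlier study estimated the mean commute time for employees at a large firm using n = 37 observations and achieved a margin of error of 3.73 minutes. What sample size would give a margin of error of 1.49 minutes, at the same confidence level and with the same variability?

232

Margin of error scales as 1/√n, so n₂ = n₁·(E₁/E₂)².
n₂ = 37 × (3.73/1.49)² = 37 × 6.267 = 231.88
Round up: n₂ = 232.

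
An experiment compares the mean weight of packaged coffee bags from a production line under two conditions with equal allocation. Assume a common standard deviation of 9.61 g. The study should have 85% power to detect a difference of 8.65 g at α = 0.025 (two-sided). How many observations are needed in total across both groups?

54 total

For two equal groups, n per group = 2·((z_{α/2} + z_β)·σ/δ)².
z_{α/2} = 2.241; z_β = 1.036 (power 85%).
n = 2 × (3.277 × 9.61 / 8.65)² = 2 × 13.25 = 26.50
Round up: n = 27 per group.
Total across both groups: 2 × 27 = 54.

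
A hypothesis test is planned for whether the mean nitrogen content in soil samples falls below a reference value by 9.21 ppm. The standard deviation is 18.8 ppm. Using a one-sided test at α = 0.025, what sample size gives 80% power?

33

For a one-sample z-test, n = ((z_α + z_β)·σ/δ)².
z_α = 1.960 (one-sided α = 0.025); z_β = 0.842 (power 80% → β = 0.2).
n = (2.802 × 18.8 / 9.21)² = 32.71
Round up: n = 33.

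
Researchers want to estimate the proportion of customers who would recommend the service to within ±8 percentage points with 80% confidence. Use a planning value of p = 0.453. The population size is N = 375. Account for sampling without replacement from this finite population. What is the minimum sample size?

For a proportion with margin E = 0.08 at 80% confidence, z = 1.282.
n = p̂(1−p̂)(z/E)² = 0.453 × 0.547 × (1.282/0.08)² = 63.63 — call this n₀.
Finite-population correction with N = 375: n = n₀ / (1 + (n₀−1)/N) = 63.63 / 1.167 = 54.52
Round up: n = 55.

n = 55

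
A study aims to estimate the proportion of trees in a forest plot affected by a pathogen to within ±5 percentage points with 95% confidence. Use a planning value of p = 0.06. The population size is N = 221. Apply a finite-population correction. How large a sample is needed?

63

For a proportion with margin E = 0.05 at 95% confidence, z = 1.960.
n = p̂(1−p̂)(z/E)² = 0.06 × 0.94 × (1.960/0.05)² = 86.67 — call this n₀.
Finite-population correction with N = 221: n = n₀ / (1 + (n₀−1)/N) = 86.67 / 1.388 = 62.44
Round up: n = 63.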